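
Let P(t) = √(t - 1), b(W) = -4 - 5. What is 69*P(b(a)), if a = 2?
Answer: 69*I*√10 ≈ 218.2*I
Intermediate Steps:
b(W) = -9
P(t) = √(-1 + t)
69*P(b(a)) = 69*√(-1 - 9) = 69*√(-10) = 69*(I*√10) = 69*I*√10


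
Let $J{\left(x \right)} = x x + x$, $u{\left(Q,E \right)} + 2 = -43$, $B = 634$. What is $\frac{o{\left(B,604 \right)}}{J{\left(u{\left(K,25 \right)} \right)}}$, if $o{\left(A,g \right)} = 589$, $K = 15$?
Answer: $\frac{589}{1980} \approx 0.29747$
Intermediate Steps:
$u{\left(Q,E \right)} = -45$ ($u{\left(Q,E \right)} = -2 - 43 = -45$)
$J{\left(x \right)} = x + x^{2}$ ($J{\left(x \right)} = x^{2} + x = x + x^{2}$)
$\frac{o{\left(B,604 \right)}}{J{\left(u{\left(K,25 \right)} \right)}} = \frac{589}{\left(-45\right) \left(1 - 45\right)} = \frac{589}{\left(-45\right) \left(-44\right)} = \frac{589}{1980}$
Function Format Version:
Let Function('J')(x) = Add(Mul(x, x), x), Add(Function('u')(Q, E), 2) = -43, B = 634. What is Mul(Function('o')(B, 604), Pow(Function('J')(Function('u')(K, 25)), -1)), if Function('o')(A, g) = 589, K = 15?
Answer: Rational(589, 1980) ≈ 0.29747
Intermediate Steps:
Function('u')(Q, E) = -45 (Function('u')(Q, E) = Add(-2, -43) = -45)
Function('J')(x) = Add(x, Pow(x, 2)) (Function('J')(x) = Add(Pow(x, 2), x) = Add(x, Pow(x, 2)))
Mul(Function('o')(B, 604), Pow(Function('J')(Function('u')(K, 25)), -1)) = Mul(589, Pow(Mul(-45, Add(1, -45)), -1)) = Mul(589, Pow(Mul(-45, -44), -1)) = Mul(589, Pow(1980, -1)) = Mul(589, Rational(1, 1980)) = Rational(589, 1980)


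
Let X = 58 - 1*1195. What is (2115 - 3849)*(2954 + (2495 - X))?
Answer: -11420124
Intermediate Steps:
X = -1137 (X = 58 - 1195 = -1137)
(2115 - 3849)*(2954 + (2495 - X)) = (2115 - 3849)*(2954 + (2495 - 1*(-1137))) = -1734*(2954 + (2495 + 1137)) = -1734*(2954 + 3632) = -1734*6586 = -11420124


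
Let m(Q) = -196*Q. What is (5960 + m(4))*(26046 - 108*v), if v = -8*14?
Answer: 197422992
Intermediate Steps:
v = -112
(5960 + m(4))*(26046 - 108*v) = (5960 - 196*4)*(26046 - 108*(-112)) = (5960 - 784)*(26046 + 12096) = 5176*38142 = 197422992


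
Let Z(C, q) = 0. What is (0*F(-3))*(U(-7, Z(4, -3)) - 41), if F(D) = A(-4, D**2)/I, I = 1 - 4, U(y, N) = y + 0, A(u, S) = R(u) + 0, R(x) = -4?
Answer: 0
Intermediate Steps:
A(u, S) = -4 (A(u, S) = -4 + 0 = -4)
U(y, N) = y
I = -3
F(D) = 4/3 (F(D) = -4/(-3) = -4*(-1/3) = 4/3)
(0*F(-3))*(U(-7, Z(4, -3)) - 41) = (0*(4/3))*(-7 - 41) = 0*(-48) = 0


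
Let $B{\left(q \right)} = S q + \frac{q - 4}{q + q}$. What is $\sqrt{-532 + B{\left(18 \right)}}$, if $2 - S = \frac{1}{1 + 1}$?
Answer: $\frac{i \sqrt{18166}}{6} \approx 22.464 i$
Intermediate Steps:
$S = \frac{3}{2}$ ($S = 2 - \frac{1}{1 + 1} = 2 - \frac{1}{2} = \frac{3}{2} \approx 1.5$)
$B{\left(q \right)} = \frac{3 q}{2} + \frac{-4 + q}{2 q}$ ($B{\left(q \right)} = \frac{3 q}{2} + \frac{q - 4}{q + q} = \frac{3 q}{2} + \frac{-4 + q}{2 q}$)
$\sqrt{-532 + B{\left(18 \right)}} = \sqrt{-532 + \frac{-4 + 18 \left(1 + 3 \cdot 18\right)}{2 \cdot 18}} = \sqrt{-532 + \frac{1}{2} \cdot \frac{1}{18} \left(-4 + 18 \left(1 + 54\right)\right)} = \sqrt{-532 + \frac{1}{2} \cdot \frac{1}{18} \left(-4 + 18 \cdot 55\right)} = \sqrt{-532 + \frac{1}{2} \cdot \frac{1}{18} \left(-4 + 990\right)} = \sqrt{-532 + \frac{1}{2} \cdot \frac{1}{18} \cdot 986} = \sqrt{-532 + \frac{493}{18}} = \sqrt{- \frac{9083}{18}} = \frac{i \sqrt{18166}}{6}$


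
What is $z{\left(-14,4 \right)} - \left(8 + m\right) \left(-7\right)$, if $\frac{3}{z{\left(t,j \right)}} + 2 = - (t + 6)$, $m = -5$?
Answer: $\frac{43}{2} \approx 21.5$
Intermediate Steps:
$z{\left(t,j \right)} = \frac{3}{-8 - t}$ ($z{\left(t,j \right)} = \frac{3}{-2 - \left(t + 6\right)} = \frac{3}{-2 - \left(6 + t\right)} = \frac{3}{-8 - t}$)
$z{\left(-14,4 \right)} - \left(8 + m\right) \left(-7\right) = - \frac{3}{8 - 14} - \left(8 - 5\right) \left(-7\right) = - \frac{3}{-6} - 3 \left(-7\right) = \left(-3\right) \left(- \frac{1}{6}\right) - -21 = \frac{1}{2} + 21 = \frac{43}{2}$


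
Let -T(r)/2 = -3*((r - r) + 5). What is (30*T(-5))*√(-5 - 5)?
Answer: 900*I*√10 ≈ 2846.1*I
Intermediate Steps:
T(r) = 30 (T(r) = -(-6)*((r - r) + 5) = -(-6)*(0 + 5) = -(-6)*5 = -2*(-15) = 30)
(30*T(-5))*√(-5 - 5) = (30*30)*√(-5 - 5) = 900*√(-10) = 900*(I*√10) = 900*I*√10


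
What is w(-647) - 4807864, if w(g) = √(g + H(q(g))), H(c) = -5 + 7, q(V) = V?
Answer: -4807864 + I*√645 ≈ -4.8079e+6 + 25.397*I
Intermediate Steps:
H(c) = 2
w(g) = √(2 + g) (w(g) = √(g + 2) = √(2 + g))
w(-647) - 4807864 = √(2 - 647) - 4807864 = √(-645) - 4807864 = I*√645 - 4807864 = -4807864 + I*√645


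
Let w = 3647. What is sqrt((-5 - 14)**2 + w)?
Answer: 2*sqrt(1002) ≈ 63.309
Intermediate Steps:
sqrt((-5 - 14)**2 + w) = sqrt((-5 - 14)**2 + 3647) = sqrt((-19)**2 + 3647) = sqrt(361 + 3647) = sqrt(4008) = 2*sqrt(1002)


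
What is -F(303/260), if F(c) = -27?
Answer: 27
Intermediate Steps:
-F(303/260) = -1*(-27) = 27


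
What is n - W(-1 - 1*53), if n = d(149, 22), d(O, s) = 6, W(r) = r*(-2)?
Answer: -102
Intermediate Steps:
W(r) = -2*r
n = 6
n - W(-1 - 1*53) = 6 - (-2)*(-1 - 1*53) = 6 - (-2)*(-1 - 53) = 6 - (-2)*(-54) = 6 - 1*108 = 6 - 108 = -102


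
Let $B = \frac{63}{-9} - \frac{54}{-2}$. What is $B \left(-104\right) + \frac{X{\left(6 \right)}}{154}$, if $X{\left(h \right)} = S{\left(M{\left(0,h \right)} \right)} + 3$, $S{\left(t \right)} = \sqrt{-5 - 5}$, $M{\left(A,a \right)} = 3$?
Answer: $- \frac{320317}{154} + \frac{i \sqrt{10}}{154} \approx -2080.0 + 0.020534 i$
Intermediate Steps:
$S{\left(t \right)} = i \sqrt{10}$ ($S{\left(t \right)} = \sqrt{-10} = i \sqrt{10}$)
$B = 20$ ($B = 63 \left(- \frac{1}{9}\right) - -27 = -7 + 27 = 20$)
$X{\left(h \right)} = 3 + i \sqrt{10}$ ($X{\left(h \right)} = i \sqrt{10} + 3 = 3 + i \sqrt{10}$)
$B \left(-104\right) + \frac{X{\left(6 \right)}}{154} = 20 \left(-104\right) + \frac{3 + i \sqrt{10}}{154} = -2080 + \left(3 + i \sqrt{10}\right) \frac{1}{154} = -2080 + \left(\frac{3}{154} + \frac{i \sqrt{10}}{154}\right) = - \frac{320317}{154} + \frac{i \sqrt{10}}{154}$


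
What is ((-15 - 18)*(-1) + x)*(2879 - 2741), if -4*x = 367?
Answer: -16215/2 ≈ -8107.5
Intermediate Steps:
x = -367/4 (x = -1/4*367 = -367/4 ≈ -91.750)
((-15 - 18)*(-1) + x)*(2879 - 2741) = ((-15 - 18)*(-1) - 367/4)*(2879 - 2741) = (-33*(-1) - 367/4)*138 = (33 - 367/4)*138 = -235/4*138 = -16215/2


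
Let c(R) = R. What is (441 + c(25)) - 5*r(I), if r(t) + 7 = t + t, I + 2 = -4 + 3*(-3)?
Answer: 651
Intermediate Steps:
I = -15 (I = -2 + (-4 + 3*(-3)) = -2 + (-4 - 9) = -2 - 13 = -15)
r(t) = -7 + 2*t (r(t) = -7 + (t + t) = -7 + 2*t)
(441 + c(25)) - 5*r(I) = (441 + 25) - 5*(-7 + 2*(-15)) = 466 - 5*(-7 - 30) = 466 - 5*(-37) = 466 + 185 = 651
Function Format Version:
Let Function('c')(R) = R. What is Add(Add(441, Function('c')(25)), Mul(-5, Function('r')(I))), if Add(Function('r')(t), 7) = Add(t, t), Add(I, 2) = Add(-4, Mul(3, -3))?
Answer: 651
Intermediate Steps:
I = -15 (I = Add(-2, Add(-4, Mul(3, -3))) = Add(-2, Add(-4, -9)) = Add(-2, -13) = -15)
Function('r')(t) = Add(-7, Mul(2, t)) (Function('r')(t) = Add(-7, Add(t, t)) = Add(-7, Mul(2, t)))
Add(Add(441, Function('c')(25)), Mul(-5, Function('r')(I))) = Add(Add(441, 25), Mul(-5, Add(-7, Mul(2, -15)))) = Add(466, Mul(-5, Add(-7, -30))) = Add(466, Mul(-5, -37)) = Add(466, 185) = 651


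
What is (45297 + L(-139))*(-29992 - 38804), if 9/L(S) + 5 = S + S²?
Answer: -59760373124088/19177 ≈ -3.1163e+9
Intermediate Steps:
L(S) = 9/(-5 + S + S²) (L(S) = 9/(-5 + (S + S²)) = 9/(-5 + S + S²))
(45297 + L(-139))*(-29992 - 38804) = (45297 + 9/(-5 - 139 + (-139)²))*(-29992 - 38804) = (45297 + 9/(-5 - 139 + 19321))*(-68796) = (45297 + 9/19177)*(-68796) = (868660578/19177)*(-68796) = -59760373124088/19177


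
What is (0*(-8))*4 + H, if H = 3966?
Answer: 3966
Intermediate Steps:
(0*(-8))*4 + H = (0*(-8))*4 + 3966 = 0*4 + 3966 = 0 + 3966 = 3966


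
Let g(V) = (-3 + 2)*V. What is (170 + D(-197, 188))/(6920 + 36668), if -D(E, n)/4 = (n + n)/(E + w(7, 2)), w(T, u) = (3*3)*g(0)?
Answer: 17497/4293418 ≈ 0.0040753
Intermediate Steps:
g(V) = -V
w(T, u) = 0 (w(T, u) = (3*3)*(-1*0) = 9*0 = 0)
D(E, n) = -8*n/E (D(E, n) = -4*(n + n)/(E + 0) = -4*2*n/E = -8*n/E)
(170 + D(-197, 188))/(6920 + 36668) = (170 - 8*188/(-197))/(6920 + 36668) = (170 - 8*188*(-1/197))/43588 = (170 + 1504/197)*(1/43588) = (34994/197)*(1/43588) = 17497/4293418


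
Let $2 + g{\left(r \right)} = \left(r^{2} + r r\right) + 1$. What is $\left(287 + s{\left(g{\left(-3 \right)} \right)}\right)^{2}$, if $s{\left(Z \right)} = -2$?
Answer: $81225$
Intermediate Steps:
$g{\left(r \right)} = -1 + 2 r^{2}$ ($g{\left(r \right)} = -2 + \left(\left(r^{2} + r r\right) + 1\right) = -2 + \left(\left(r^{2} + r^{2}\right) + 1\right) = -2 + \left(2 r^{2} + 1\right) = -2 + \left(1 + 2 r^{2}\right) = -1 + 2 r^{2}$)
$\left(287 + s{\left(g{\left(-3 \right)} \right)}\right)^{2} = \left(287 - 2\right)^{2} = 285^{2} = 81225$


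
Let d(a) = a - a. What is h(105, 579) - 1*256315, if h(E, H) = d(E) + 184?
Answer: -256131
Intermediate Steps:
d(a) = 0
h(E, H) = 184 (h(E, H) = 0 + 184 = 184)
h(105, 579) - 1*256315 = 184 - 1*256315 = 184 - 256315 = -256131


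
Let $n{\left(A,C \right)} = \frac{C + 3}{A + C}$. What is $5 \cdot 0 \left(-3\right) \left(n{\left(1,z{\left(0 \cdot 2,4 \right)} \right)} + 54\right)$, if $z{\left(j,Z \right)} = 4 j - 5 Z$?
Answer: $0$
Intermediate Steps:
$z{\left(j,Z \right)} = - 5 Z + 4 j$
$n{\left(A,C \right)} = \frac{3 + C}{A + C}$
$5 \cdot 0 \left(-3\right) \left(n{\left(1,z{\left(0 \cdot 2,4 \right)} \right)} + 54\right) = 5 \cdot 0 \left(-3\right) \left(\frac{3 + \left(\left(-5\right) 4 + 4 \cdot 0 \cdot 2\right)}{1 + \left(\left(-5\right) 4 + 4 \cdot 0 \cdot 2\right)} + 54\right) = 0 \left(-3\right) \left(\frac{3 + \left(-20 + 4 \cdot 0\right)}{1 + \left(-20 + 4 \cdot 0\right)} + 54\right) = 0 \left(\frac{3 + \left(-20 + 0\right)}{1 + \left(-20 + 0\right)} + 54\right) = 0 \left(\frac{3 - 20}{1 - 20} + 54\right) = 0 \left(\frac{1}{-19} \left(-17\right) + 54\right) = 0 \left(\left(- \frac{1}{19}\right) \left(-17\right) + 54\right) = 0 \left(\frac{17}{19} + 54\right) = 0 \cdot \frac{1043}{19} = 0$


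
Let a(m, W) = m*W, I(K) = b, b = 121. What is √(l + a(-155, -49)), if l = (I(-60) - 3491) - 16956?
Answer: I*√12731 ≈ 112.83*I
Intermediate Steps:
I(K) = 121
a(m, W) = W*m
l = -20326 (l = (121 - 3491) - 16956 = -3370 - 16956 = -20326)
√(l + a(-155, -49)) = √(-20326 - 49*(-155)) = √(-20326 + 7595) = √(-12731) = I*√12731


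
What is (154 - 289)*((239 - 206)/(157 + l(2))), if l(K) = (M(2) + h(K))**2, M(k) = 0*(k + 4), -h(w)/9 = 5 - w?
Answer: -4455/886 ≈ -5.0282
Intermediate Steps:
h(w) = -45 + 9*w (h(w) = -9*(5 - w) = -45 + 9*w)
M(k) = 0 (M(k) = 0*(4 + k) = 0)
l(K) = (-45 + 9*K)**2 (l(K) = (0 + (-45 + 9*K))**2 = (-45 + 9*K)**2)
(154 - 289)*((239 - 206)/(157 + l(2))) = (154 - 289)*((239 - 206)/(157 + 81*(-5 + 2)**2)) = -4455/(157 + 81*(-3)**2) = -4455/(157 + 81*9) = -4455/(157 + 729) = -4455/886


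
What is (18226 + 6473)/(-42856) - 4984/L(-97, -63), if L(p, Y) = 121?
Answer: -19689353/471416 ≈ -41.766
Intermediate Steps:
(18226 + 6473)/(-42856) - 4984/L(-97, -63) = (18226 + 6473)/(-42856) - 4984/121 = 24699*(-1/42856) - 4984*1/121 = -24699/42856 - 4984/121 = -19689353/471416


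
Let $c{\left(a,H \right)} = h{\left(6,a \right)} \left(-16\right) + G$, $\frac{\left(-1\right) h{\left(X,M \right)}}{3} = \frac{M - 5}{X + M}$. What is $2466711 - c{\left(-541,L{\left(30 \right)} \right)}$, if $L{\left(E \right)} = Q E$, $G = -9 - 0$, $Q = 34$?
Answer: $\frac{1319668992}{535} \approx 2.4667 \cdot 10^{6}$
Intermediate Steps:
$h{\left(X,M \right)} = - \frac{3 \left(-5 + M\right)}{M + X}$ ($h{\left(X,M \right)} = - 3 \frac{M - 5}{X + M} = - 3 \frac{-5 + M}{M + X} = - \frac{3 \left(-5 + M\right)}{M + X}$)
$G = -9$ ($G = -9 + 0 = -9$)
$L{\left(E \right)} = 34 E$
$c{\left(a,H \right)} = -9 - \frac{48 \left(5 - a\right)}{6 + a}$ ($c{\left(a,H \right)} = \frac{3 \left(5 - a\right)}{a + 6} \left(-16\right) - 9 = \frac{3 \left(5 - a\right)}{6 + a} \left(-16\right) - 9 = - \frac{48 \left(5 - a\right)}{6 + a} - 9 = -9 - \frac{48 \left(5 - a\right)}{6 + a}$)
$2466711 - c{\left(-541,L{\left(30 \right)} \right)} = 2466711 - \frac{3 \left(-98 + 13 \left(-541\right)\right)}{6 - 541} = 2466711 - \frac{3 \left(-98 - 7033\right)}{-535} = 2466711 - 3 \left(- \frac{1}{535}\right) \left(-7131\right) = 2466711 - \frac{21393}{535} = \frac{1319668992}{535}$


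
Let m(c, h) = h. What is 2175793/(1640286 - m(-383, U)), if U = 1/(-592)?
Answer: 1288069456/971049313 ≈ 1.3265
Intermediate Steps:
U = -1/592 ≈ -0.0016892
2175793/(1640286 - m(-383, U)) = 2175793/(1640286 - 1*(-1/592)) = 2175793/(1640286 + 1/592) = 2175793/(971049313/592) = 2175793*(592/971049313) = 1288069456/971049313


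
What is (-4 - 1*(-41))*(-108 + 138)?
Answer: 1110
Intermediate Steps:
(-4 - 1*(-41))*(-108 + 138) = (-4 + 41)*30 = 37*30 = 1110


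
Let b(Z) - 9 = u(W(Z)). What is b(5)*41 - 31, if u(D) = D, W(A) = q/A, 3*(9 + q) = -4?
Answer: 3799/15 ≈ 253.27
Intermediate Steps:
q = -31/3 (q = -9 + (⅓)*(-4) = -9 - 4/3 = -31/3 ≈ -10.333)
W(A) = -31/(3*A)
b(Z) = 9 - 31/(3*Z)
b(5)*41 - 31 = (9 - 31/3/5)*41 - 31 = (9 - 31/3*⅕)*41 - 31 = (9 - 31/15)*41 - 31 = (104/15)*41 - 31 = 4264/15 - 31 = 3799/15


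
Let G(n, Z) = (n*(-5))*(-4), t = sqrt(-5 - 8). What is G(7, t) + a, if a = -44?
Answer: 96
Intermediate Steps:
t = I*sqrt(13) (t = sqrt(-13) = I*sqrt(13) ≈ 3.6056*I)
G(n, Z) = 20*n (G(n, Z) = -5*n*(-4) = 20*n)
G(7, t) + a = 20*7 - 44 = 140 - 44 = 96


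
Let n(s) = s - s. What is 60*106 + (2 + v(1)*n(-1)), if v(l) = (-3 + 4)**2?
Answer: 6362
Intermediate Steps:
n(s) = 0
v(l) = 1 (v(l) = 1**2 = 1)
60*106 + (2 + v(1)*n(-1)) = 60*106 + (2 + 1*0) = 6360 + (2 + 0) = 6360 + 2 = 6362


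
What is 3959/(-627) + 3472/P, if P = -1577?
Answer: -443173/52041 ≈ -8.5158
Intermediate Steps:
3959/(-627) + 3472/P = 3959/(-627) + 3472/(-1577) = 3959*(-1/627) + 3472*(-1/1577) = -3959/627 - 3472/1577 = -443173/52041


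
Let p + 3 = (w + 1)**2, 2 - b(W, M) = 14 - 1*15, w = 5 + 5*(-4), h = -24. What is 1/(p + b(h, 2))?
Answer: 1/196 ≈ 0.0051020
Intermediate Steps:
w = -15 (w = 5 - 20 = -15)
b(W, M) = 3 (b(W, M) = 2 - (14 - 1*15) = 2 - (14 - 15) = 2 - 1*(-1) = 2 + 1 = 3)
p = 193 (p = -3 + (-15 + 1)**2 = -3 + (-14)**2 = -3 + 196 = 193)
1/(p + b(h, 2)) = 1/(193 + 3) = 1/196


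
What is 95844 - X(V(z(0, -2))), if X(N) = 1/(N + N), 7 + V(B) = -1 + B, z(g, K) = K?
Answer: 1916881/20 ≈ 95844.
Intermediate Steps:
V(B) = -8 + B (V(B) = -7 + (-1 + B) = -8 + B)
X(N) = 1/(2*N)
95844 - X(V(z(0, -2))) = 95844 - 1/(2*(-8 - 2)) = 95844 - 1/(2*(-10)) = 95844 - (-1)/(2*10) = 95844 - 1*(-1/20) = 95844 + 1/20 = 1916881/20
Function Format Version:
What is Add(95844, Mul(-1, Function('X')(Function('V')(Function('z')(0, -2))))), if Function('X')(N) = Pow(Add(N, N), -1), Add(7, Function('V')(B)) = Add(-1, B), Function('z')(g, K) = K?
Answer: Rational(1916881, 20) ≈ 95844.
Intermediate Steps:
Function('V')(B) = Add(-8, B) (Function('V')(B) = Add(-7, Add(-1, B)) = Add(-8, B))
Function('X')(N) = Mul(Rational(1, 2), Pow(N, -1)) (Function('X')(N) = Pow(Mul(2, N), -1) = Mul(Rational(1, 2), Pow(N, -1)))
Add(95844, Mul(-1, Function('X')(Function('V')(Function('z')(0, -2))))) = Add(95844, Mul(-1, Mul(Rational(1, 2), Pow(Add(-8, -2), -1)))) = Add(95844, Mul(-1, Mul(Rational(1, 2), Pow(-10, -1)))) = Add(95844, Mul(-1, Mul(Rational(1, 2), Rational(-1, 10)))) = Add(95844, Mul(-1, Rational(-1, 20))) = Add(95844, Rational(1, 20)) = Rational(1916881, 20)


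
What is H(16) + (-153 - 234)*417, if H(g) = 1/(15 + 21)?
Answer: -5809643/36 ≈ -1.6138e+5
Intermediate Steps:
H(g) = 1/36
H(16) + (-153 - 234)*417 = 1/36 + (-153 - 234)*417 = 1/36 - 387*417 = 1/36 - 161379 = -5809643/36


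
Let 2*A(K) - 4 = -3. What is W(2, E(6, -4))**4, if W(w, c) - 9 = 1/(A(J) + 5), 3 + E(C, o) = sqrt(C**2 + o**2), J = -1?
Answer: 104060401/14641 ≈ 7107.5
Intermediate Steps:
A(K) = 1/2 (A(K) = 2 + (1/2)*(-3) = 2 - 3/2 = 1/2)
E(C, o) = -3 + sqrt(C**2 + o**2)
W(w, c) = 101/11 (W(w, c) = 9 + 1/(1/2 + 5) = 9 + 1/(11/2) = 9 + 2/11 = 101/11)
W(2, E(6, -4))**4 = (101/11)**4 = 104060401/14641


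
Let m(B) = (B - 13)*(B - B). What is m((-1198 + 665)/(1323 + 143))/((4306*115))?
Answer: 0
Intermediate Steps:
m(B) = 0 (m(B) = (-13 + B)*0 = 0)
m((-1198 + 665)/(1323 + 143))/((4306*115)) = 0/((4306*115)) = 0/495190 = 0*(1/495190) = 0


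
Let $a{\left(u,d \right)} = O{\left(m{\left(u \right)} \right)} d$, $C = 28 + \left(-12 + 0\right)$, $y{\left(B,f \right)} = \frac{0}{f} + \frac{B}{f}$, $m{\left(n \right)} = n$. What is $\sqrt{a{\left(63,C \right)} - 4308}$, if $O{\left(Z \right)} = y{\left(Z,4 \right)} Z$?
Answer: $4 \sqrt{723} \approx 107.55$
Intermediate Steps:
$y{\left(B,f \right)} = \frac{B}{f}$ ($y{\left(B,f \right)} = 0 + \frac{B}{f} = \frac{B}{f}$)
$O{\left(Z \right)} = \frac{Z^{2}}{4}$ ($O{\left(Z \right)} = \frac{Z}{4} Z = \frac{Z^{2}}{4}$)
$C = 16$ ($C = 28 - 12 = 16$)
$a{\left(u,d \right)} = \frac{d u^{2}}{4}$ ($a{\left(u,d \right)} = \frac{u^{2}}{4} d = \frac{d u^{2}}{4}$)
$\sqrt{a{\left(63,C \right)} - 4308} = \sqrt{\frac{1}{4} \cdot 16 \cdot 63^{2} - 4308} = \sqrt{\frac{1}{4} \cdot 16 \cdot 3969 - 4308} = \sqrt{15876 - 4308} = \sqrt{11568} = 4 \sqrt{723}$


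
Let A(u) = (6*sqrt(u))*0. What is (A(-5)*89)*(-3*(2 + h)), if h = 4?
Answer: 0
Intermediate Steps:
A(u) = 0
(A(-5)*89)*(-3*(2 + h)) = (0*89)*(-3*(2 + 4)) = 0*(-3*6) = 0*(-18) = 0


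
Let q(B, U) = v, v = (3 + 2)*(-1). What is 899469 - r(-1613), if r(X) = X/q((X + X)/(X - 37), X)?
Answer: 4495732/5 ≈ 8.9915e+5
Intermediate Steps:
v = -5 (v = 5*(-1) = -5)
q(B, U) = -5
r(X) = -X/5 (r(X) = X/(-5) = X*(-⅕) = -X/5)
899469 - r(-1613) = 899469 - (-1)*(-1613)/5 = 899469 - 1*1613/5 = 899469 - 1613/5 = 4495732/5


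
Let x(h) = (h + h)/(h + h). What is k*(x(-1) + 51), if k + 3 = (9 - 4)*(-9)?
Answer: -2496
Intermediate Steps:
x(h) = 1 (x(h) = (2*h)/((2*h)) = (2*h)*(1/(2*h)) = 1)
k = -48 (k = -3 + (9 - 4)*(-9) = -3 + 5*(-9) = -3 - 45 = -48)
k*(x(-1) + 51) = -48*(1 + 51) = -48*52 = -2496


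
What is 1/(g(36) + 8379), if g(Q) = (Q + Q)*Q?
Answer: 1/10971 ≈ 9.1149e-5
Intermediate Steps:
g(Q) = 2*Q**2 (g(Q) = (2*Q)*Q = 2*Q**2)
1/(g(36) + 8379) = 1/(2*36**2 + 8379) = 1/(2*1296 + 8379) = 1/(2592 + 8379) = 1/10971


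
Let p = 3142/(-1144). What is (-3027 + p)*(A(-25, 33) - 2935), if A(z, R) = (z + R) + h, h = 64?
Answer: 4961621945/572 ≈ 8.6742e+6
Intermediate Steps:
A(z, R) = 64 + R + z (A(z, R) = (z + R) + 64 = (R + z) + 64 = 64 + R + z)
p = -1571/572 (p = 3142*(-1/1144) = -1571/572 ≈ -2.7465)
(-3027 + p)*(A(-25, 33) - 2935) = (-3027 - 1571/572)*((64 + 33 - 25) - 2935) = -1733015*(72 - 2935)/572 = -1733015/572*(-2863) = 4961621945/572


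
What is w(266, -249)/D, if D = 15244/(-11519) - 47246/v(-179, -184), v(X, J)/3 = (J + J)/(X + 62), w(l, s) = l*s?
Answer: 140382698064/10615225039 ≈ 13.225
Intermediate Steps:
v(X, J) = 6*J/(62 + X) (v(X, J) = 3*((J + J)/(X + 62)) = 3*((2*J)/(62 + X)) = 3*(2*J/(62 + X)) = 6*J/(62 + X))
D = -10615225039/2119496 (D = 15244/(-11519) - 47246/(6*(-184)/(62 - 179)) = 15244*(-1/11519) - 47246/(6*(-184)/(-117)) = -15244/11519 - 47246/(6*(-184)*(-1/117)) = -15244/11519 - 47246/368/39 = -15244/11519 - 47246*39/368 = -15244/11519 - 921297/184 = -10615225039/2119496 ≈ -5008.4)
w(266, -249)/D = (266*(-249))/(-10615225039/2119496) = -66234*(-2119496/10615225039) = 140382698064/10615225039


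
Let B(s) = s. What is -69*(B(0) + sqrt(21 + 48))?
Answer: -69*sqrt(69) ≈ -573.16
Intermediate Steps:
-69*(B(0) + sqrt(21 + 48)) = -69*(0 + sqrt(21 + 48)) = -69*(0 + sqrt(69)) = -69*sqrt(69)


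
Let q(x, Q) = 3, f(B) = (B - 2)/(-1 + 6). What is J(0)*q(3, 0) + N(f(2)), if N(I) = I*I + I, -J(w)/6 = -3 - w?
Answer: 54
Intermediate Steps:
J(w) = 18 + 6*w (J(w) = -6*(-3 - w) = 18 + 6*w)
f(B) = -⅖ + B/5 (f(B) = (-2 + B)/5 = (-2 + B)*(⅕) = -⅖ + B/5)
N(I) = I + I² (N(I) = I² + I = I + I²)
J(0)*q(3, 0) + N(f(2)) = (18 + 6*0)*3 + (-⅖ + (⅕)*2)*(1 + (-⅖ + (⅕)*2)) = (18 + 0)*3 + (-⅖ + ⅖)*(1 + (-⅖ + ⅖)) = 18*3 + 0*(1 + 0) = 54 + 0*1 = 54 + 0 = 54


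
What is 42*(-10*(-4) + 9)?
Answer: 2058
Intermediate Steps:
42*(-10*(-4) + 9) = 42*(40 + 9) = 42*49 = 2058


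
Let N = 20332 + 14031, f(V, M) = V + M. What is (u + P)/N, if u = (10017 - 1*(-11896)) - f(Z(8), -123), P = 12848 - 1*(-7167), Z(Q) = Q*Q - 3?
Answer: 41990/34363 ≈ 1.2220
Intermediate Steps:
Z(Q) = -3 + Q² (Z(Q) = Q² - 3 = -3 + Q²)
f(V, M) = M + V
P = 20015 (P = 12848 + 7167 = 20015)
u = 21975 (u = (10017 - 1*(-11896)) - (-123 + (-3 + 8²)) = (10017 + 11896) - (-123 + (-3 + 64)) = 21913 - (-123 + 61) = 21913 - 1*(-62) = 21913 + 62 = 21975)
N = 34363
(u + P)/N = (21975 + 20015)/34363 = 41990*(1/34363) = 41990/34363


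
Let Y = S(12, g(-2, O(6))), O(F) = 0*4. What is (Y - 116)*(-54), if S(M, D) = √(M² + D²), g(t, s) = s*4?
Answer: 5616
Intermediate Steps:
O(F) = 0
g(t, s) = 4*s
S(M, D) = √(D² + M²)
Y = 12 (Y = √((4*0)² + 12²) = √(0² + 144) = √(0 + 144) = √144 = 12)
(Y - 116)*(-54) = (12 - 116)*(-54) = -104*(-54) = 5616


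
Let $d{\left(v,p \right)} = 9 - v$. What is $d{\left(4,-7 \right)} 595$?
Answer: $2975$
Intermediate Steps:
$d{\left(4,-7 \right)} 595 = \left(9 - 4\right) 595 = 5 \cdot 595 = 2975$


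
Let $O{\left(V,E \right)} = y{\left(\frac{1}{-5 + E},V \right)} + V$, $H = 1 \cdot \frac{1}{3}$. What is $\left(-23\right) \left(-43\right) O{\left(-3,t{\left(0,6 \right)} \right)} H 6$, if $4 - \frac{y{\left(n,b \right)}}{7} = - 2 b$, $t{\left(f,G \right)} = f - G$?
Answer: $-33626$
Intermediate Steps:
$H = \frac{1}{3}$ ($H = 1 \cdot \frac{1}{3} = \frac{1}{3} \approx 0.33333$)
$y{\left(n,b \right)} = 28 + 14 b$ ($y{\left(n,b \right)} = 28 - 7 \left(- 2 b\right) = 28 + 14 b$)
$O{\left(V,E \right)} = 28 + 15 V$ ($O{\left(V,E \right)} = \left(28 + 14 V\right) + V = 28 + 15 V$)
$\left(-23\right) \left(-43\right) O{\left(-3,t{\left(0,6 \right)} \right)} H 6 = \left(-23\right) \left(-43\right) \left(28 + 15 \left(-3\right)\right) \frac{1}{3} \cdot 6 = 989 \left(28 - 45\right) \frac{1}{3} \cdot 6 = 989 \left(-17\right) \frac{1}{3} \cdot 6 = 989 \left(\left(- \frac{17}{3}\right) 6\right) = 989 \left(-34\right) = -33626$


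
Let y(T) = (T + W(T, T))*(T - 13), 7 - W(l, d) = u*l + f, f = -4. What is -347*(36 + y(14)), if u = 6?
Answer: 7981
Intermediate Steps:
W(l, d) = 11 - 6*l (W(l, d) = 7 - (6*l - 4) = 7 - (-4 + 6*l) = 7 + (4 - 6*l) = 11 - 6*l)
y(T) = (-13 + T)*(11 - 5*T) (y(T) = (T + (11 - 6*T))*(T - 13) = (11 - 5*T)*(-13 + T) = (-13 + T)*(11 - 5*T))
-347*(36 + y(14)) = -347*(36 + (-143 - 5*14² + 76*14)) = -347*(36 + (-143 - 5*196 + 1064)) = -347*(36 + (-143 - 980 + 1064)) = -347*(36 - 59) = -347*(-23) = 7981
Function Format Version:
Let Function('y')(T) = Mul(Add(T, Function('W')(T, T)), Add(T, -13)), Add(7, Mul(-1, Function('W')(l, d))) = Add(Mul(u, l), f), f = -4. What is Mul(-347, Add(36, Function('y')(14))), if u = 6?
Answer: 7981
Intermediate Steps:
Function('W')(l, d) = Add(11, Mul(-6, l)) (Function('W')(l, d) = Add(7, Mul(-1, Add(Mul(6, l), -4))) = Add(7, Mul(-1, Add(-4, Mul(6, l)))) = Add(7, Add(4, Mul(-6, l))) = Add(11, Mul(-6, l)))
Function('y')(T) = Mul(Add(-13, T), Add(11, Mul(-5, T))) (Function('y')(T) = Mul(Add(T, Add(11, Mul(-6, T))), Add(T, -13)) = Mul(Add(11, Mul(-5, T)), Add(-13, T)) = Mul(Add(-13, T), Add(11, Mul(-5, T))))
Mul(-347, Add(36, Function('y')(14))) = Mul(-347, Add(36, Add(-143, Mul(-5, Pow(14, 2)), Mul(76, 14)))) = Mul(-347, Add(36, Add(-143, Mul(-5, 196), 1064))) = Mul(-347, Add(36, Add(-143, -980, 1064))) = Mul(-347, Add(36, -59)) = Mul(-347, -23) = 7981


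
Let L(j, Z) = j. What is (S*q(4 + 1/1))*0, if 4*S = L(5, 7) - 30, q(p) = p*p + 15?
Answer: 0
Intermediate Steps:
q(p) = 15 + p² (q(p) = p² + 15 = 15 + p²)
S = -25/4 (S = (5 - 30)/4 = (¼)*(-25) = -25/4 ≈ -6.2500)
(S*q(4 + 1/1))*0 = -25*(15 + (4 + 1/1)²)/4*0 = -25*(15 + (4 + 1)²)/4*0 = -25*(15 + 5²)/4*0 = -25*(15 + 25)/4*0 = -25/4*40*0 = -250*0 = 0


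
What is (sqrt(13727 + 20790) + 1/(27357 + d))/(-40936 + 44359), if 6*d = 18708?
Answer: 1/104315925 + sqrt(34517)/3423 ≈ 0.054276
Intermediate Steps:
d = 3118 (d = (1/6)*18708 = 3118)
(sqrt(13727 + 20790) + 1/(27357 + d))/(-40936 + 44359) = (sqrt(13727 + 20790) + 1/(27357 + 3118))/(-40936 + 44359) = (sqrt(34517) + 1/30475)/3423 = (sqrt(34517) + 1/30475)*(1/3423) = (1/30475 + sqrt(34517))*(1/3423) = 1/104315925 + sqrt(34517)/3423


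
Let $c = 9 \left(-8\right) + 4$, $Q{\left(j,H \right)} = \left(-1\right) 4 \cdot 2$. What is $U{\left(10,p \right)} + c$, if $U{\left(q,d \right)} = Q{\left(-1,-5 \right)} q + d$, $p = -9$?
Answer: $-157$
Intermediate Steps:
$Q{\left(j,H \right)} = -8$ ($Q{\left(j,H \right)} = \left(-4\right) 2 = -8$)
$U{\left(q,d \right)} = d - 8 q$ ($U{\left(q,d \right)} = - 8 q + d = d - 8 q$)
$c = -68$ ($c = -72 + 4 = -68$)
$U{\left(10,p \right)} + c = \left(-9 - 80\right) - 68 = -89 - 68 = -157$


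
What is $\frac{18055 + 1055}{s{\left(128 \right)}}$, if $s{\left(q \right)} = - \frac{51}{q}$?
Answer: $- \frac{815360}{17} \approx -47962.0$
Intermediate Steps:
$\frac{18055 + 1055}{s{\left(128 \right)}} = \frac{18055 + 1055}{\left(-51\right) \frac{1}{128}} = \frac{19110}{\left(-51\right) \frac{1}{128}} = \frac{19110}{- \frac{51}{128}} = 19110 \left(- \frac{128}{51}\right) = - \frac{815360}{17}$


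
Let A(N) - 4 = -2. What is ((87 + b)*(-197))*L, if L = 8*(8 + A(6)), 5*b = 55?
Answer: -1544480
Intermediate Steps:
b = 11 (b = (⅕)*55 = 11)
A(N) = 2 (A(N) = 4 - 2 = 2)
L = 80 (L = 8*(8 + 2) = 8*10 = 80)
((87 + b)*(-197))*L = ((87 + 11)*(-197))*80 = (98*(-197))*80 = -19306*80 = -1544480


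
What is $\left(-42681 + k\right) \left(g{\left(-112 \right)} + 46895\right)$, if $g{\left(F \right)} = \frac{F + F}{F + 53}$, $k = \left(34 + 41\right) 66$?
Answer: $- \frac{104402771199}{59} \approx -1.7695 \cdot 10^{9}$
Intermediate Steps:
$k = 4950$ ($k = 75 \cdot 66 = 4950$)
$g{\left(F \right)} = \frac{2 F}{53 + F}$
$\left(-42681 + k\right) \left(g{\left(-112 \right)} + 46895\right) = \left(-42681 + 4950\right) \left(2 \left(-112\right) \frac{1}{53 - 112} + 46895\right) = - 37731 \left(2 \left(-112\right) \frac{1}{-59} + 46895\right) = - 37731 \left(2 \left(-112\right) \left(- \frac{1}{59}\right) + 46895\right) = - 37731 \left(\frac{224}{59} + 46895\right) = \left(-37731\right) \frac{2767029}{59} = - \frac{104402771199}{59}$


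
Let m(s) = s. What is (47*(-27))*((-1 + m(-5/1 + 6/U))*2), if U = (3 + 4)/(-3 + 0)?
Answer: 152280/7 ≈ 21754.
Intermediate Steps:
U = -7/3 (U = 7/(-3) = 7*(-1/3) = -7/3 ≈ -2.3333)
(47*(-27))*((-1 + m(-5/1 + 6/U))*2) = (47*(-27))*((-1 + (-5/1 + 6/(-7/3)))*2) = -1269*(-1 + (-5*1 + 6*(-3/7)))*2 = -1269*(-1 + (-5 - 18/7))*2 = -1269*(-1 - 53/7)*2 = -(-76140)*2/7 = -1269*(-120/7) = 152280/7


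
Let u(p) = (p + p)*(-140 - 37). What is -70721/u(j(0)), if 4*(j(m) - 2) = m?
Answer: 70721/708 ≈ 99.888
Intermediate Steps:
j(m) = 2 + m/4
u(p) = -354*p (u(p) = (2*p)*(-177) = -354*p)
-70721/u(j(0)) = -70721*(-1/(354*(2 + (¼)*0))) = -70721*(-1/(354*(2 + 0))) = -70721/((-354*2)) = -70721/(-708) = -70721*(-1/708) = 70721/708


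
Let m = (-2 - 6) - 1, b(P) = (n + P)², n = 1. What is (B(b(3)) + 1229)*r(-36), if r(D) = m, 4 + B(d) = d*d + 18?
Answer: -13491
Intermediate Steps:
b(P) = (1 + P)²
m = -9 (m = -8 - 1 = -9)
B(d) = 14 + d² (B(d) = -4 + (d*d + 18) = -4 + (d² + 18) = -4 + (18 + d²) = 14 + d²)
r(D) = -9
(B(b(3)) + 1229)*r(-36) = ((14 + ((1 + 3)²)²) + 1229)*(-9) = ((14 + (4²)²) + 1229)*(-9) = ((14 + 16²) + 1229)*(-9) = ((14 + 256) + 1229)*(-9) = (270 + 1229)*(-9) = 1499*(-9) = -13491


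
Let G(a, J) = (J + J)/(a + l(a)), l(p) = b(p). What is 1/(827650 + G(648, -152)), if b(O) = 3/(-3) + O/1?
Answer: 1295/1071806446 ≈ 1.2082e-6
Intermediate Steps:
b(O) = -1 + O (b(O) = 3*(-⅓) + O*1 = -1 + O)
l(p) = -1 + p
G(a, J) = 2*J/(-1 + 2*a) (G(a, J) = (J + J)/(a + (-1 + a)) = (2*J)/(-1 + 2*a) = 2*J/(-1 + 2*a))
1/(827650 + G(648, -152)) = 1/(827650 + 2*(-152)/(-1 + 2*648)) = 1/(827650 + 2*(-152)/(-1 + 1296)) = 1/(827650 + 2*(-152)/1295) = 1/(827650 + 2*(-152)*(1/1295)) = 1/(827650 - 304/1295) = 1/(1071806446/1295) = 1295/1071806446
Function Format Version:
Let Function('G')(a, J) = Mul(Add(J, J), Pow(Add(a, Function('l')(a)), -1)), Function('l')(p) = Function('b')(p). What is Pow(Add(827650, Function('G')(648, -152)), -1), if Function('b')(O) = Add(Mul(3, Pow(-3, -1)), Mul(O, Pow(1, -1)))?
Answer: Rational(1295, 1071806446) ≈ 1.2082e-6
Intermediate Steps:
Function('b')(O) = Add(-1, O) (Function('b')(O) = Add(Mul(3, Rational(-1, 3)), Mul(O, 1)) = Add(-1, O))
Function('l')(p) = Add(-1, p)
Function('G')(a, J) = Mul(2, J, Pow(Add(-1, Mul(2, a)), -1)) (Function('G')(a, J) = Mul(Add(J, J), Pow(Add(a, Add(-1, a)), -1)) = Mul(Mul(2, J), Pow(Add(-1, Mul(2, a)), -1)) = Mul(2, J, Pow(Add(-1, Mul(2, a)), -1)))
Pow(Add(827650, Function('G')(648, -152)), -1) = Pow(Add(827650, Mul(2, -152, Pow(Add(-1, Mul(2, 648)), -1))), -1) = Pow(Add(827650, Mul(2, -152, Pow(Add(-1, 1296), -1))), -1) = Pow(Add(827650, Mul(2, -152, Pow(1295, -1))), -1) = Pow(Add(827650, Mul(2, -152, Rational(1, 1295))), -1) = Pow(Add(827650, Rational(-304, 1295)), -1) = Pow(Rational(1071806446, 1295), -1) = Rational(1295, 1071806446)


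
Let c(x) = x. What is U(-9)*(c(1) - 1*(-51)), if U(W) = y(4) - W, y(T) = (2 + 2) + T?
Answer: 884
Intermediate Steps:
y(T) = 4 + T
U(W) = 8 - W (U(W) = (4 + 4) - W = 8 - W)
U(-9)*(c(1) - 1*(-51)) = (8 - 1*(-9))*(1 - 1*(-51)) = (8 + 9)*(1 + 51) = 17*52 = 884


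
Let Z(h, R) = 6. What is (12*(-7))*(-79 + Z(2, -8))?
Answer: 6132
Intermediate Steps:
(12*(-7))*(-79 + Z(2, -8)) = (12*(-7))*(-79 + 6) = -84*(-73) = 6132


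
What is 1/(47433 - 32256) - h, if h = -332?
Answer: 5038765/15177 ≈ 332.00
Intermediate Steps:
1/(47433 - 32256) - h = 1/(47433 - 32256) - 1*(-332) = 1/15177 + 332 = 5038765/15177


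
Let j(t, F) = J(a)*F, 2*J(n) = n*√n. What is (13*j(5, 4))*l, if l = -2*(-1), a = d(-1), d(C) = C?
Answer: -52*I ≈ -52.0*I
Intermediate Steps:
a = -1
J(n) = n^(3/2)/2 (J(n) = (n*√n)/2 = n^(3/2)/2)
j(t, F) = -I*F/2 (j(t, F) = ((-1)^(3/2)/2)*F = ((-I)/2)*F = (-I/2)*F = -I*F/2)
l = 2
(13*j(5, 4))*l = (13*(-½*I*4))*2 = (13*(-2*I))*2 = -26*I*2 = -52*I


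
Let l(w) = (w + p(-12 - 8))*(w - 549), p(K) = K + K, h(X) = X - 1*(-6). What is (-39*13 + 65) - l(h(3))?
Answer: -17182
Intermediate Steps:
h(X) = 6 + X (h(X) = X + 6 = 6 + X)
p(K) = 2*K
l(w) = (-549 + w)*(-40 + w) (l(w) = (w + 2*(-12 - 8))*(w - 549) = (w + 2*(-20))*(-549 + w) = (w - 40)*(-549 + w) = (-40 + w)*(-549 + w) = (-549 + w)*(-40 + w))
(-39*13 + 65) - l(h(3)) = (-39*13 + 65) - (21960 + (6 + 3)**2 - 589*(6 + 3)) = (-507 + 65) - (21960 + 9**2 - 589*9) = -442 - (21960 + 81 - 5301) = -442 - 1*16740 = -442 - 16740 = -17182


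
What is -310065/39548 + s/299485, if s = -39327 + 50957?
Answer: -18479974657/2368806556 ≈ -7.8014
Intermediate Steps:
s = 11630
-310065/39548 + s/299485 = -310065/39548 + 11630/299485 = -310065*1/39548 + 11630*(1/299485) = -310065/39548 + 2326/59897 = -18479974657/2368806556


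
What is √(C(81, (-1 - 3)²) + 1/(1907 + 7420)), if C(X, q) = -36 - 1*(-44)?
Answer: √695952759/9327 ≈ 2.8284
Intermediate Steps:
C(X, q) = 8 (C(X, q) = -36 + 44 = 8)
√(C(81, (-1 - 3)²) + 1/(1907 + 7420)) = √(8 + 1/(1907 + 7420)) = √(8 + 1/9327) = √(74617/9327) = √695952759/9327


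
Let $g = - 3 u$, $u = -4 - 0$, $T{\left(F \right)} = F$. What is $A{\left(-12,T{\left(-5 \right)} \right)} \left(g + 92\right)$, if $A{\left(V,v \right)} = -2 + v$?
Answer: $-728$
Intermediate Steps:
$u = -4$ ($u = -4 + 0 = -4$)
$g = 12$ ($g = \left(-3\right) \left(-4\right) = 12$)
$A{\left(-12,T{\left(-5 \right)} \right)} \left(g + 92\right) = \left(-2 - 5\right) \left(12 + 92\right) = \left(-7\right) 104 = -728$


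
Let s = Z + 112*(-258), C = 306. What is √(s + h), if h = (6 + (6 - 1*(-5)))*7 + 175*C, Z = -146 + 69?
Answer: 42*√14 ≈ 157.15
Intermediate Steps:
Z = -77
s = -28973 (s = -77 + 112*(-258) = -77 - 28896 = -28973)
h = 53669 (h = (6 + (6 - 1*(-5)))*7 + 175*306 = (6 + (6 + 5))*7 + 53550 = (6 + 11)*7 + 53550 = 17*7 + 53550 = 119 + 53550 = 53669)
√(s + h) = √(-28973 + 53669) = √24696 = 42*√14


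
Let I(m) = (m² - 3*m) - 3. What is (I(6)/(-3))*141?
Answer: -705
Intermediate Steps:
I(m) = -3 + m² - 3*m
(I(6)/(-3))*141 = ((-3 + 6² - 3*6)/(-3))*141 = -(-3 + 36 - 18)/3*141 = -⅓*15*141 = -5*141 = -705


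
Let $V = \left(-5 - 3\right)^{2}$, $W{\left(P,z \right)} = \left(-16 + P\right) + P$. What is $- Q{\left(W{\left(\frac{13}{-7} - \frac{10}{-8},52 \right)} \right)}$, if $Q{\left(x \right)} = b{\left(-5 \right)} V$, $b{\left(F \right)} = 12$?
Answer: $-768$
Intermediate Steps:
$W{\left(P,z \right)} = -16 + 2 P$
$V = 64$ ($V = \left(-8\right)^{2} = 64$)
$Q{\left(x \right)} = 768$ ($Q{\left(x \right)} = 12 \cdot 64 = 768$)
$- Q{\left(W{\left(\frac{13}{-7} - \frac{10}{-8},52 \right)} \right)} = \left(-1\right) 768 = -768$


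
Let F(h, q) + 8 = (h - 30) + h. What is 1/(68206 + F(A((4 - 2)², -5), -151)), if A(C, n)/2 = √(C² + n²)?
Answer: 8521/580859446 - √41/1161718892 ≈ 1.4664e-5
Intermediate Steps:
A(C, n) = 2*√(C² + n²)
F(h, q) = -38 + 2*h (F(h, q) = -8 + ((h - 30) + h) = -8 + ((-30 + h) + h) = -8 + (-30 + 2*h) = -38 + 2*h)
1/(68206 + F(A((4 - 2)², -5), -151)) = 1/(68206 + (-38 + 2*(2*√(((4 - 2)²)² + (-5)²)))) = 1/(68206 + (-38 + 2*(2*√((2²)² + 25)))) = 1/(68206 + (-38 + 2*(2*√(4² + 25)))) = 1/(68206 + (-38 + 2*(2*√(16 + 25)))) = 1/(68206 + (-38 + 2*(2*√41))) = 1/(68206 + (-38 + 4*√41)) = 1/(68168 + 4*√41)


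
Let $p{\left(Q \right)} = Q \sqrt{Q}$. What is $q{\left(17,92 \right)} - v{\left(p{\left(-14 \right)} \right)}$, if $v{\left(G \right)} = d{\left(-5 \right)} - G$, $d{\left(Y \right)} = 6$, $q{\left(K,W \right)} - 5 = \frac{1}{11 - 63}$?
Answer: $- \frac{53}{52} - 14 i \sqrt{14} \approx -1.0192 - 52.383 i$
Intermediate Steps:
$p{\left(Q \right)} = Q^{\frac{3}{2}}$
$q{\left(K,W \right)} = \frac{259}{52}$ ($q{\left(K,W \right)} = 5 + \frac{1}{11 - 63} = 5 + \frac{1}{-52} = 5 - \frac{1}{52} = \frac{259}{52}$)
$v{\left(G \right)} = 6 - G$
$q{\left(17,92 \right)} - v{\left(p{\left(-14 \right)} \right)} = \frac{259}{52} - \left(6 - \left(-14\right)^{\frac{3}{2}}\right) = \frac{259}{52} - \left(6 - - 14 i \sqrt{14}\right) = \frac{259}{52} - \left(6 + 14 i \sqrt{14}\right) = - \frac{53}{52} - 14 i \sqrt{14}$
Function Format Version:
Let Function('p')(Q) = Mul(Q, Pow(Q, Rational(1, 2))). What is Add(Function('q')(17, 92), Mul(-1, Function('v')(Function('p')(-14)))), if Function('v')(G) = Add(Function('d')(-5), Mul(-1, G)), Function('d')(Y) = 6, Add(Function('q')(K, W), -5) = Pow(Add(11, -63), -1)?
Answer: Add(Rational(-53, 52), Mul(-14, I, Pow(14, Rational(1, 2)))) ≈ Add(-1.0192, Mul(-52.383, I))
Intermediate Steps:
Function('p')(Q) = Pow(Q, Rational(3, 2))
Function('q')(K, W) = Rational(259, 52) (Function('q')(K, W) = Add(5, Pow(Add(11, -63), -1)) = Add(5, Pow(-52, -1)) = Add(5, Rational(-1, 52)) = Rational(259, 52))
Function('v')(G) = Add(6, Mul(-1, G))
Add(Function('q')(17, 92), Mul(-1, Function('v')(Function('p')(-14)))) = Add(Rational(259, 52), Mul(-1, Add(6, Mul(-1, Pow(-14, Rational(3, 2)))))) = Add(Rational(259, 52), Mul(-1, Add(6, Mul(-1, Mul(-14, I, Pow(14, Rational(1, 2))))))) = Add(Rational(259, 52), Mul(-1, Add(6, Mul(14, I, Pow(14, Rational(1, 2)))))) = Add(Rational(259, 52), Add(-6, Mul(-14, I, Pow(14, Rational(1, 2))))) = Add(Rational(-53, 52), Mul(-14, I, Pow(14, Rational(1, 2))))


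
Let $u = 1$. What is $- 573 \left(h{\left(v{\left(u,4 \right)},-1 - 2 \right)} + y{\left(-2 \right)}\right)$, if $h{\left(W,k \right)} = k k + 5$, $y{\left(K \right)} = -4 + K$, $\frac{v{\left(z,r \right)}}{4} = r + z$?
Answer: $-4584$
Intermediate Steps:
$v{\left(z,r \right)} = 4 r + 4 z$ ($v{\left(z,r \right)} = 4 \left(r + z\right) = 4 r + 4 z$)
$h{\left(W,k \right)} = 5 + k^{2}$ ($h{\left(W,k \right)} = k^{2} + 5 = 5 + k^{2}$)
$- 573 \left(h{\left(v{\left(u,4 \right)},-1 - 2 \right)} + y{\left(-2 \right)}\right) = - 573 \left(\left(5 + \left(-1 - 2\right)^{2}\right) - 6\right) = - 573 \left(\left(5 + \left(-3\right)^{2}\right) - 6\right) = - 573 \left(\left(5 + 9\right) - 6\right) = - 573 \left(14 - 6\right) = \left(-573\right) 8 = -4584$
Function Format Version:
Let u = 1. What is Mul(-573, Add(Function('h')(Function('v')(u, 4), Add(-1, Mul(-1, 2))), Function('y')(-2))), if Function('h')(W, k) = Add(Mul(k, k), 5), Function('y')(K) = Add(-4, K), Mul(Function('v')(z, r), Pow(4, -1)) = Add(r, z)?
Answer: -4584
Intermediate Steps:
Function('v')(z, r) = Add(Mul(4, r), Mul(4, z)) (Function('v')(z, r) = Mul(4, Add(r, z)) = Add(Mul(4, r), Mul(4, z)))
Function('h')(W, k) = Add(5, Pow(k, 2)) (Function('h')(W, k) = Add(Pow(k, 2), 5) = Add(5, Pow(k, 2)))
Mul(-573, Add(Function('h')(Function('v')(u, 4), Add(-1, Mul(-1, 2))), Function('y')(-2))) = Mul(-573, Add(Add(5, Pow(Add(-1, Mul(-1, 2)), 2)), Add(-4, -2))) = Mul(-573, Add(Add(5, Pow(Add(-1, -2), 2)), -6)) = Mul(-573, Add(Add(5, Pow(-3, 2)), -6)) = Mul(-573, Add(Add(5, 9), -6)) = Mul(-573, Add(14, -6)) = Mul(-573, 8) = -4584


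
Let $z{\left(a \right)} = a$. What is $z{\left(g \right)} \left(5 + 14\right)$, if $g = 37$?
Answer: $703$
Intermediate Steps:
$z{\left(g \right)} \left(5 + 14\right) = 37 \left(5 + 14\right) = 37 \cdot 19 = 703$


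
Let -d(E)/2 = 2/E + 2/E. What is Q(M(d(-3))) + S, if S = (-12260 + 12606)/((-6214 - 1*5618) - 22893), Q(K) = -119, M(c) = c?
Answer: -4132621/34725 ≈ -119.01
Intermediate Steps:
d(E) = -8/E (d(E) = -2*(2/E + 2/E) = -8/E)
S = -346/34725 (S = 346/((-6214 - 5618) - 22893) = 346/(-11832 - 22893) = 346/(-34725) = 346*(-1/34725) = -346/34725 ≈ -0.0099640)
Q(M(d(-3))) + S = -119 - 346/34725 = -4132621/34725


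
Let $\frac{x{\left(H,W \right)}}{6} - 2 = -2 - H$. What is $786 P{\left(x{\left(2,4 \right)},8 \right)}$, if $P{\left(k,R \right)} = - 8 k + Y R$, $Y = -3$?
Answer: $56592$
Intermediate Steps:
$x{\left(H,W \right)} = - 6 H$ ($x{\left(H,W \right)} = 12 + 6 \left(-2 - H\right) = 12 - \left(12 + 6 H\right) = - 6 H$)
$P{\left(k,R \right)} = - 8 k - 3 R$
$786 P{\left(x{\left(2,4 \right)},8 \right)} = 786 \left(- 8 \left(\left(-6\right) 2\right) - 24\right) = 786 \left(\left(-8\right) \left(-12\right) - 24\right) = 786 \left(96 - 24\right) = 786 \cdot 72 = 56592$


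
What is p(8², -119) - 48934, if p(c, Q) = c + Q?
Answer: -48989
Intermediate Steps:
p(c, Q) = Q + c
p(8², -119) - 48934 = (-119 + 8²) - 48934 = (-119 + 64) - 48934 = -55 - 48934 = -48989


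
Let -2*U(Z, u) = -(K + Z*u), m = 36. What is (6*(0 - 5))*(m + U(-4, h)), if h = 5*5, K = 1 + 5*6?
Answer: -45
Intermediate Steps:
K = 31 (K = 1 + 30 = 31)
h = 25
U(Z, u) = 31/2 + Z*u/2 (U(Z, u) = -(-1)*(31 + Z*u)/2 = -(-31 - Z*u)/2 = 31/2 + Z*u/2)
(6*(0 - 5))*(m + U(-4, h)) = (6*(0 - 5))*(36 + (31/2 + (½)*(-4)*25)) = (6*(-5))*(36 + (31/2 - 50)) = -30*(36 - 69/2) = -30*3/2 = -45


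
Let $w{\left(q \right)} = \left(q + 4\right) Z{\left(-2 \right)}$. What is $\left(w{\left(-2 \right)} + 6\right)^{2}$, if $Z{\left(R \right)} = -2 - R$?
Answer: $36$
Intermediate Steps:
$w{\left(q \right)} = 0$ ($w{\left(q \right)} = \left(q + 4\right) \left(-2 - -2\right) = \left(4 + q\right) \left(-2 + 2\right) = \left(4 + q\right) 0 = 0$)
$\left(w{\left(-2 \right)} + 6\right)^{2} = \left(0 + 6\right)^{2} = 6^{2} = 36$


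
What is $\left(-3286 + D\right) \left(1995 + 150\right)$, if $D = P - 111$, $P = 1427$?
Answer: $-4225650$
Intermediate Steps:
$D = 1316$ ($D = 1427 - 111 = 1316$)
$\left(-3286 + D\right) \left(1995 + 150\right) = \left(-3286 + 1316\right) \left(1995 + 150\right) = \left(-1970\right) 2145 = -4225650$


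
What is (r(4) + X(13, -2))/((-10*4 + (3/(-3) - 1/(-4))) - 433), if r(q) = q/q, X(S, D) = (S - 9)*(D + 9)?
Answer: -116/1895 ≈ -0.061214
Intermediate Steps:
X(S, D) = (-9 + S)*(9 + D)
r(q) = 1
(r(4) + X(13, -2))/((-10*4 + (3/(-3) - 1/(-4))) - 433) = (1 + (-81 - 9*(-2) + 9*13 - 2*13))/((-10*4 + (3/(-3) - 1/(-4))) - 433) = (1 + (-81 + 18 + 117 - 26))/((-40 + (3*(-⅓) - 1*(-¼))) - 433) = (1 + 28)/((-40 + (-1 + ¼)) - 433) = 29/((-40 - ¾) - 433) = 29/(-163/4 - 433) = 29/(-1895/4) = 29*(-4/1895) = -116/1895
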